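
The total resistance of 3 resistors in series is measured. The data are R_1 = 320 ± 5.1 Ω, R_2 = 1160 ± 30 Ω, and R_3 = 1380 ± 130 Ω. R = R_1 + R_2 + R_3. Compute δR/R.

Absolute uncertainties add in quadrature for a linear combination:
  (δR_1)² = 26.0;  (δR_2)² = 900;  (δR_3)² = 16900
δR = √(17800) = 134 Ω
R = 2860 Ω, so δR/R = 134/2860 = 0.0467.

0.0467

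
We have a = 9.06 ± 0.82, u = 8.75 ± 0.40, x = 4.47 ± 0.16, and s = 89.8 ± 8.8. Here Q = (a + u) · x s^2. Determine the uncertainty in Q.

Let w = a + u = 17.8. δw = √(δa² + δu²) = √(0.672 + 0.160) = 0.912, so δw/w = 0.0512.
Q is then a monomial in w, x, s:
δQ/Q = √((δw/w)² + (1·δx/x)² + (2·δs/s)²) = √(0.00262 + 0.00128 + 0.0384) = 0.206
Q = 6.42e+05, so δQ = 0.206 × 6.42e+05 = 1.32e+05.

1.32e+05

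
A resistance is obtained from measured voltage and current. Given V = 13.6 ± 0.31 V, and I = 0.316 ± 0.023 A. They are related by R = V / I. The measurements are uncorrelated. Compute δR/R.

R is a product of powers, so relative uncertainties combine in quadrature:
  (1·δV/V)² = (1×0.0228)² = 0.000520;  (-1·δI/I)² = (-1×0.0728)² = 0.00530
δR/R = √(0.00582) = 0.0763

0.0763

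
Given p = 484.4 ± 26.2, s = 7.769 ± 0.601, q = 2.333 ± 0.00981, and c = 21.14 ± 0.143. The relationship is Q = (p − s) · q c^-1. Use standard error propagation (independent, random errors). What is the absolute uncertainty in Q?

2.92

Let u = p − s = 476.6. δu = √(δp² + δs²) = √(686 + 0.361) = 26.2, so δu/u = 0.0550.
Q is then a monomial in u, q, c:
δQ/Q = √((δu/u)² + (1·δq/q)² + (-1·δc/c)²) = √(0.00302 + 1.77e-05 + 4.58e-05) = 0.0556
Q = 52.60, so δQ = 0.0556 × 52.60 = 2.92.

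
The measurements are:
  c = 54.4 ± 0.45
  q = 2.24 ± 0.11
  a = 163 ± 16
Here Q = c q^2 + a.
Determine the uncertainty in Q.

Let p = c·q^2 = 273. δp/p = √((1·δc/c)² + (2·δq/q)²) = √(6.84e-05 + 0.00965) = 0.0986, so δp = 26.9.
Q = p + a: δQ = √(δp² + δa²) = √(724 + 256) = 31.3

31.3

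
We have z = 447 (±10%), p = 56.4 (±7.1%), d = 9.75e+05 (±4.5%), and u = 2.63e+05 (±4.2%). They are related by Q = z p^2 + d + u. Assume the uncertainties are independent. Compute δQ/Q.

0.0944

Let w = z·p^2 = 1.42e+06. δw/w = √((1·δz/z)² + (2·δp/p)²) = √(0.0100 + 0.0202) = 0.174, so δw = 2.47e+05.
Q = w + d + u: δQ = √(δw² + δd² + δu²) = √(6.1e+10 + 1.93e+09 + 1.22e+08) = 2.51e+05
Q = 2.66e+06, so δQ/Q = 2.51e+05/2.66e+06 = 0.0944.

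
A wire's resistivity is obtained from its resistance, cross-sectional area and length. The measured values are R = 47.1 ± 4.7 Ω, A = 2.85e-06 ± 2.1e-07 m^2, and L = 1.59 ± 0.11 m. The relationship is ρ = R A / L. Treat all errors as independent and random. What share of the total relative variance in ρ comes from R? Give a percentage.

(δρ/ρ)² = (1·δR/R)² + (1·δA/A)² + (-1·δL/L)²
  R term: (1×0.0998)² = 0.00996
  A term: (1×0.0737)² = 0.00543
  L term: (-1×0.0692)² = 0.00479
Total = 0.0202. Share from R = 0.00996/0.0202 = 0.494.

49.4%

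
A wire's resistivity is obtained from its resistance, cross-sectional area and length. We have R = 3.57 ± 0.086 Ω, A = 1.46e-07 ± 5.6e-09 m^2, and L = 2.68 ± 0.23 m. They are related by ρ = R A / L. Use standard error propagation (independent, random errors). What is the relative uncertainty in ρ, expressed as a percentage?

Each factor contributes (exponent × relative error)² to (δρ/ρ)²:
  (1·δR/R)² = (1×0.0241)² = 0.000580;  (1·δA/A)² = (1×0.0384)² = 0.00147;  (-1·δL/L)² = (-1×0.0858)² = 0.00737
δρ/ρ = √(0.00942) = 0.0970

9.70%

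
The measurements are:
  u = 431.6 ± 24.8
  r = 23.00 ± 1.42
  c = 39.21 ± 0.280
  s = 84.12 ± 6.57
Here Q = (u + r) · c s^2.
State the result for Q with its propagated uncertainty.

(1.261 ± 0.209) × 10^8

Let w = u + r = 454.6. δw = √(δu² + δr²) = √(615 + 2.02) = 24.8, so δw/w = 0.0546.
Q is then a monomial in w, c, s:
δQ/Q = √((δw/w)² + (1·δc/c)² + (2·δs/s)²) = √(0.00299 + 5.1e-05 + 0.0244) = 0.166
Q = 1.261e+08, so δQ = 0.166 × 1.261e+08 = 2.09e+07.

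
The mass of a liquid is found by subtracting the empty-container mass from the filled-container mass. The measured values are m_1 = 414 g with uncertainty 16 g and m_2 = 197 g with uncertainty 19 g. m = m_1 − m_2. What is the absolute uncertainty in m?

24.8 g

m is a linear combination, so absolute uncertainties add in quadrature:
  (δm_1)² = 256;  (δm_2)² = 361
δm = √(617) = 24.8 g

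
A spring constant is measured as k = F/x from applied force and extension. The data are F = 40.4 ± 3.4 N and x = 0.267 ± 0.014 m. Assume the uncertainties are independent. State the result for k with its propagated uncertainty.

151 ± 15.0 N/m

Relative error in a monomial: (δk/k)² = Σ (nᵢ · δxᵢ/xᵢ)².
  (1·δF/F)² = (1×0.0842)² = 0.00708;  (-1·δx/x)² = (-1×0.0524)² = 0.00275
δk/k = √(0.00983) = 0.0992
k = 151 N/m, so δk = 0.0992 × 151 = 15.0 N/m.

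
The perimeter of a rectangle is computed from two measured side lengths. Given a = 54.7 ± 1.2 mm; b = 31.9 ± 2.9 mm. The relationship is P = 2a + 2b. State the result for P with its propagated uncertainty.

Absolute uncertainties add in quadrature for a linear combination:
  (2·δa)² = 5.76;  (2·δb)² = 33.6
δP = √(39.4) = 6.28 mm
P = 173 mm.

173 ± 6.28 mm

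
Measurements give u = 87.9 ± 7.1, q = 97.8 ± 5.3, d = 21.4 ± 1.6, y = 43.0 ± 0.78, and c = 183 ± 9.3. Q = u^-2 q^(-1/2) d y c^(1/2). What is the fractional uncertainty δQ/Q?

0.183

Products/powers → add relative errors in quadrature, weighted by exponent:
  (-2·δu/u)² = (-2×0.0808)² = 0.0261;  (−½·δq/q)² = (-0.5×0.0542)² = 0.000734;  (1·δd/d)² = (1×0.0748)² = 0.00559;  (1·δy/y)² = (1×0.0181)² = 0.000329;  (½·δc/c)² = (0.5×0.0508)² = 0.000646
δQ/Q = √(0.0334) = 0.183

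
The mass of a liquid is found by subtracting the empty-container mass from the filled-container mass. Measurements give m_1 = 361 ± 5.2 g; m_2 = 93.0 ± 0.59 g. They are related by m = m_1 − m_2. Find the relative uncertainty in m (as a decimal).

Each term contributes (cᵢ δxᵢ)² to (δm)²:
  (δm_1)² = 27.0;  (δm_2)² = 0.348
δm = √(27.4) = 5.23 g
m = 268 g, so δm/m = 5.23/268 = 0.0195.

0.0195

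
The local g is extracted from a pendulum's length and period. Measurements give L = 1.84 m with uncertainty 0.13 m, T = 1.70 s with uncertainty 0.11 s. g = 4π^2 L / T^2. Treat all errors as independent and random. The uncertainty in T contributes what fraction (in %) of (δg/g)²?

(δg/g)² = (1·δL/L)² + (-2·δT/T)²
  L term: (1×0.0707)² = 0.00499
  T term: (-2×0.0647)² = 0.0167
Total = 0.0217. Share from T = 0.0167/0.0217 = 0.770.

77.0%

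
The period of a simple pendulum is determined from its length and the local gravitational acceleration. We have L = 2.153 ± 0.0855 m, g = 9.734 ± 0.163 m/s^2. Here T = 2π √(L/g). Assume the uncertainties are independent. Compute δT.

0.0637 s

Relative error in a monomial: (δT/T)² = Σ (nᵢ · δxᵢ/xᵢ)².
  (½·δL/L)² = (0.5×0.0397)² = 0.000394;  (−½·δg/g)² = (-0.5×0.0167)² = 7.01e-05
δT/T = √(0.000464) = 0.0215
T = 2.955 s, so δT = 0.0215 × 2.955 = 0.0637 s.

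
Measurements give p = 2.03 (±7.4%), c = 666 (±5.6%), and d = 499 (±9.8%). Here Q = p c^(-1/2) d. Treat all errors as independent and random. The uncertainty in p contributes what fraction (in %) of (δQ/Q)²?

34.5%

(δQ/Q)² = (1·δp/p)² + (−½·δc/c)² + (1·δd/d)²
  p term: (1×0.0740)² = 0.00548
  c term: (-0.5×0.0560)² = 0.000784
  d term: (1×0.0980)² = 0.00960
Total = 0.0159. Share from p = 0.00548/0.0159 = 0.345.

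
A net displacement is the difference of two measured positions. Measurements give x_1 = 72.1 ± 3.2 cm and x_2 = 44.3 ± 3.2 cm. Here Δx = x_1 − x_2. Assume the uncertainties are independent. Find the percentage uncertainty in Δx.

Sums and differences: (δΔx)² = Σ (cᵢ δxᵢ)².
  (δx_1)² = 10.2;  (δx_2)² = 10.2
δΔx = √(20.5) = 4.53 cm
Δx = 27.8 cm, so δΔx/Δx = 4.53/27.8 = 0.163.

16.3%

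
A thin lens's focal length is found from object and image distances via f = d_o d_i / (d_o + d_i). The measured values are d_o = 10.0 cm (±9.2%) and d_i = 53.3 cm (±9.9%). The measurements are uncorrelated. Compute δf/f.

∂f/∂d_o = (d_i/(d_o+d_i))² = 0.709;  ∂f/∂d_i = (d_o/(d_o+d_i))² = 0.0250
δf = √((∂f/∂d_o · δd_o)² + (∂f/∂d_i · δd_i)²) = √(0.425 + 0.0173) = 0.665 cm
f = 8.42 cm, so δf/f = 0.665/8.42 = 0.0790.

0.0790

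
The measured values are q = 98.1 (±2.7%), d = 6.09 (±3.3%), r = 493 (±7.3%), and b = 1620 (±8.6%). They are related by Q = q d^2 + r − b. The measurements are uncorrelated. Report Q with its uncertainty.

Let p = q·d^2 = 3640. δp/p = √((1·δq/q)² + (2·δd/d)²) = √(0.000729 + 0.00436) = 0.0713, so δp = 259.
Q = p + r − b: δQ = √(δp² + δr² + δb²) = √(67300 + 1300 + 19400) = 297
Q = 2510.

2510 ± 297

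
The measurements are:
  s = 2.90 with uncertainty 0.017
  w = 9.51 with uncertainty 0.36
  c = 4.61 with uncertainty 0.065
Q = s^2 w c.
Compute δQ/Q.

0.0421

For a monomial Q ∝ s^2, w, c, fractional errors add in quadrature:
  (2·δs/s)² = (2×0.00586)² = 0.000137;  (1·δw/w)² = (1×0.0379)² = 0.00143;  (1·δc/c)² = (1×0.0141)² = 0.000199
δQ/Q = √(0.00177) = 0.0421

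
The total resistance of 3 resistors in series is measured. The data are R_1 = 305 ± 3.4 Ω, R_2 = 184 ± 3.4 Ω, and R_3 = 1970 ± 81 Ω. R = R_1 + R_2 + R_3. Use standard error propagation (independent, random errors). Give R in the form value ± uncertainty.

Sums and differences: (δR)² = Σ (cᵢ δxᵢ)².
  (δR_1)² = 11.6;  (δR_2)² = 11.6;  (δR_3)² = 6560
δR = √(6580) = 81.1 Ω
R = 2460 Ω.

2460 ± 81.1 Ω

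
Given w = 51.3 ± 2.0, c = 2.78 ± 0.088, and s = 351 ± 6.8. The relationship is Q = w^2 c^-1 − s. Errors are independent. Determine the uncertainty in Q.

80.0

Let p = w^2·c^-1 = 947. δp/p = √((2·δw/w)² + (-1·δc/c)²) = √(0.00608 + 0.00100) = 0.0842, so δp = 79.7.
Q = p − s: δQ = √(δp² + δs²) = √(6350 + 46.2) = 80.0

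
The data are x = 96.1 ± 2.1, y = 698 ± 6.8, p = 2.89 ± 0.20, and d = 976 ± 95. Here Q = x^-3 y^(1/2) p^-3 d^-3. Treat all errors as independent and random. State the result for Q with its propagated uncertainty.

(1.33 ± 0.483) × 10^-15

Relative error in a monomial: (δQ/Q)² = Σ (nᵢ · δxᵢ/xᵢ)².
  (-3·δx/x)² = (-3×0.0219)² = 0.00430;  (½·δy/y)² = (0.5×0.00974)² = 2.37e-05;  (-3·δp/p)² = (-3×0.0692)² = 0.0431;  (-3·δd/d)² = (-3×0.0973)² = 0.0853
δQ/Q = √(0.133) = 0.364
Q = 1.33e-15, so δQ = 0.364 × 1.33e-15 = 4.83e-16.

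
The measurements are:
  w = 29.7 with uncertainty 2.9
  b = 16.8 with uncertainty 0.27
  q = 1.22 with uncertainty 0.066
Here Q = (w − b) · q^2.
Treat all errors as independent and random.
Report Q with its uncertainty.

19.2 ± 4.81

Let u = w − b = 12.9. δu = √(δw² + δb²) = √(8.41 + 0.0729) = 2.91, so δu/u = 0.226.
Q is then a monomial in u, q:
δQ/Q = √((δu/u)² + (2·δq/q)²) = √(0.0510 + 0.0117) = 0.250
Q = 19.2, so δQ = 0.250 × 19.2 = 4.81.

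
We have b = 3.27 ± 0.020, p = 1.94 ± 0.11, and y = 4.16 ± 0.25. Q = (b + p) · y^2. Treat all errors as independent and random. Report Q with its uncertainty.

Let u = b + p = 5.21. δu = √(δb² + δp²) = √(0.000400 + 0.0121) = 0.112, so δu/u = 0.0215.
Q is then a monomial in u, y:
δQ/Q = √((δu/u)² + (2·δy/y)²) = √(0.000461 + 0.0144) = 0.122
Q = 90.2, so δQ = 0.122 × 90.2 = 11.0.

90.2 ± 11.0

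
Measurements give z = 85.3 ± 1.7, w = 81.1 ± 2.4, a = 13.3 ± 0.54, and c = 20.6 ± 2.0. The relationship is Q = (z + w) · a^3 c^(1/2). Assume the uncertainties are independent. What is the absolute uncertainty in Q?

Let u = z + w = 166. δu = √(δz² + δw²) = √(2.89 + 5.76) = 2.94, so δu/u = 0.0177.
Q is then a monomial in u, a, c:
δQ/Q = √((δu/u)² + (3·δa/a)² + (½·δc/c)²) = √(0.000312 + 0.0148 + 0.00236) = 0.132
Q = 1.78e+06, so δQ = 0.132 × 1.78e+06 = 2.35e+05.

2.35e+05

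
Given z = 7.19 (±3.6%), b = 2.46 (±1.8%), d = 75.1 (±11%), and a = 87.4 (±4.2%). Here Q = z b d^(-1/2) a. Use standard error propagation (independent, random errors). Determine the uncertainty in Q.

14.3

Products/powers → add relative errors in quadrature, weighted by exponent:
  (1·δz/z)² = (1×0.0360)² = 0.00130;  (1·δb/b)² = (1×0.0180)² = 0.000324;  (−½·δd/d)² = (-0.5×0.110)² = 0.00302;  (1·δa/a)² = (1×0.0420)² = 0.00176
δQ/Q = √(0.00641) = 0.0801
Q = 178, so δQ = 0.0801 × 178 = 14.3.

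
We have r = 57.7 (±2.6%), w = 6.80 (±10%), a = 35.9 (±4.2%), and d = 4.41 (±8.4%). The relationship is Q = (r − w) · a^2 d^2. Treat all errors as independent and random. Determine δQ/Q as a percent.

Let u = r − w = 50.9. δu = √(δr² + δw²) = √(2.25 + 0.462) = 1.65, so δu/u = 0.0324.
Q is then a monomial in u, a, d:
δQ/Q = √((δu/u)² + (2·δa/a)² + (2·δd/d)²) = √(0.00105 + 0.00706 + 0.0282) = 0.191

19.1%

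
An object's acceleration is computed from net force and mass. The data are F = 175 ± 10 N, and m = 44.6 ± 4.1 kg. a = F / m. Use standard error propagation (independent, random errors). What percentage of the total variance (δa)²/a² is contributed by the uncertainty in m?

72.1%

(δa/a)² = (1·δF/F)² + (-1·δm/m)²
  F term: (1×0.0571)² = 0.00327
  m term: (-1×0.0919)² = 0.00845
Total = 0.0117. Share from m = 0.00845/0.0117 = 0.721.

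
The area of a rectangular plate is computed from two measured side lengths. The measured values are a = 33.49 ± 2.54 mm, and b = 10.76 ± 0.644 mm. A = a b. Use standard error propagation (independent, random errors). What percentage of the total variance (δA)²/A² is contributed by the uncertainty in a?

(δA/A)² = (1·δa/a)² + (1·δb/b)²
  a term: (1×0.0758)² = 0.00575
  b term: (1×0.0599)² = 0.00358
Total = 0.00933. Share from a = 0.00575/0.00933 = 0.616.

61.6%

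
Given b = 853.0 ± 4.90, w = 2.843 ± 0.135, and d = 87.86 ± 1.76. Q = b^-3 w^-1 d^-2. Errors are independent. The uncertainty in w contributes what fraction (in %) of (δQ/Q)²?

54.2%

(δQ/Q)² = (-3·δb/b)² + (-1·δw/w)² + (-2·δd/d)²
  b term: (-3×0.00574)² = 0.000297
  w term: (-1×0.0475)² = 0.00225
  d term: (-2×0.0200)² = 0.00161
Total = 0.00416. Share from w = 0.00225/0.00416 = 0.542.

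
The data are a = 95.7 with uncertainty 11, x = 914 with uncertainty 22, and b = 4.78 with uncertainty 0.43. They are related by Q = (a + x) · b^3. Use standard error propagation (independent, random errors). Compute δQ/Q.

0.271

Let u = a + x = 1010. δu = √(δa² + δx²) = √(121 + 484) = 24.6, so δu/u = 0.0244.
Q is then a monomial in u, b:
δQ/Q = √((δu/u)² + (3·δb/b)²) = √(0.000593 + 0.0728) = 0.271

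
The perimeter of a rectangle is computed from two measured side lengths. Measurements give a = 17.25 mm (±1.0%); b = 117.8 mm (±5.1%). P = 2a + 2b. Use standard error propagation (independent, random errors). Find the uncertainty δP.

12.0 mm

Each term contributes (cᵢ δxᵢ)² to (δP)²:
  (2·δa)² = 0.119;  (2·δb)² = 144
δP = √(144) = 12.0 mm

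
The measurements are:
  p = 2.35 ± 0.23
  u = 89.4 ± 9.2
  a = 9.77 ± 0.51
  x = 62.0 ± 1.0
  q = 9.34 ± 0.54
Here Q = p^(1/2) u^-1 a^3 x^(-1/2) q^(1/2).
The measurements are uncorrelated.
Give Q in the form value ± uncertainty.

Since Q is a product/quotient, work with relative uncertainties:
  (½·δp/p)² = (0.5×0.0979)² = 0.00239;  (-1·δu/u)² = (-1×0.103)² = 0.0106;  (3·δa/a)² = (3×0.0522)² = 0.0245;  (−½·δx/x)² = (-0.5×0.0161)² = 6.5e-05;  (½·δq/q)² = (0.5×0.0578)² = 0.000836
δQ/Q = √(0.0384) = 0.196
Q = 6.21, so δQ = 0.196 × 6.21 = 1.22.

6.21 ± 1.22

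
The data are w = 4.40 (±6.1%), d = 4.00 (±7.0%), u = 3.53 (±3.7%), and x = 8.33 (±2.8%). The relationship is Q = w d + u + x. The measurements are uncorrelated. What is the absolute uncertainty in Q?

1.66

Let p = w·d = 17.6. δp/p = √((1·δw/w)² + (1·δd/d)²) = √(0.00372 + 0.00490) = 0.0928, so δp = 1.63.
Q = p + u + x: δQ = √(δp² + δu² + δx²) = √(2.67 + 0.0171 + 0.0544) = 1.66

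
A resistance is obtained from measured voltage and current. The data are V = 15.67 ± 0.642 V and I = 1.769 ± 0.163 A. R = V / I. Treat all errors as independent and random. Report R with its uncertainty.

For a monomial R ∝ V, I^-1, fractional errors add in quadrature:
  (1·δV/V)² = (1×0.0410)² = 0.00168;  (-1·δI/I)² = (-1×0.0921)² = 0.00849
δR/R = √(0.0102) = 0.101
R = 8.858 Ω, so δR = 0.101 × 8.858 = 0.893 Ω.

8.858 ± 0.893 Ω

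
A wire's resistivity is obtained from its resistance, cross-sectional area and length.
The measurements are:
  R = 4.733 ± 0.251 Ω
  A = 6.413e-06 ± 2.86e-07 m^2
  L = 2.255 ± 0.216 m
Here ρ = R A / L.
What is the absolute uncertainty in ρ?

1.59e-06 Ω·m

Since ρ is a product/quotient, work with relative uncertainties:
  (1·δR/R)² = (1×0.0530)² = 0.00281;  (1·δA/A)² = (1×0.0446)² = 0.00199;  (-1·δL/L)² = (-1×0.0958)² = 0.00918
δρ/ρ = √(0.0140) = 0.118
ρ = 1.346e-05 Ω·m, so δρ = 0.118 × 1.346e-05 = 1.59e-06 Ω·m.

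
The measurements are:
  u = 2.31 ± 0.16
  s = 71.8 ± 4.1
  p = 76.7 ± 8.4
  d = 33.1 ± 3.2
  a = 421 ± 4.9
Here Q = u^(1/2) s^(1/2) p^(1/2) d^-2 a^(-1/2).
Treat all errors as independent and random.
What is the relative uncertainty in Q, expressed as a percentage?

20.6%

Since Q is a product/quotient, work with relative uncertainties:
  (½·δu/u)² = (0.5×0.0693)² = 0.00120;  (½·δs/s)² = (0.5×0.0571)² = 0.000815;  (½·δp/p)² = (0.5×0.110)² = 0.00300;  (-2·δd/d)² = (-2×0.0967)² = 0.0374;  (−½·δa/a)² = (-0.5×0.0116)² = 3.39e-05
δQ/Q = √(0.0424) = 0.206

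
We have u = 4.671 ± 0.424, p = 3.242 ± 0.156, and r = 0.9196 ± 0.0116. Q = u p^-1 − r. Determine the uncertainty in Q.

Let w = u·p^-1 = 1.441. δw/w = √((1·δu/u)² + (-1·δp/p)²) = √(0.00824 + 0.00232) = 0.103, so δw = 0.148.
Q = w − r: δQ = √(δw² + δr²) = √(0.0219 + 0.000135) = 0.148

0.148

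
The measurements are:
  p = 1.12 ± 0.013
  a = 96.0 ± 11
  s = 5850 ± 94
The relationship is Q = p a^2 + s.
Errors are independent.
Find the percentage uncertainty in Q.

14.7%

Let w = p·a^2 = 10300. δw/w = √((1·δp/p)² + (2·δa/a)²) = √(0.000135 + 0.0525) = 0.229, so δw = 2370.
Q = w + s: δQ = √(δw² + δs²) = √(5.61e+06 + 8840) = 2370
Q = 16200, so δQ/Q = 2370/16200 = 0.147.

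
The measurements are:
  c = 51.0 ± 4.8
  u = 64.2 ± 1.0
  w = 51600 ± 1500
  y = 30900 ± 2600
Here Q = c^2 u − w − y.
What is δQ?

31700

Let p = c^2·u = 1.67e+05. δp/p = √((2·δc/c)² + (1·δu/u)²) = √(0.0354 + 0.000243) = 0.189, so δp = 31500.
Q = p − w − y: δQ = √(δp² + δw² + δy²) = √(9.95e+08 + 2.25e+06 + 6.76e+06) = 31700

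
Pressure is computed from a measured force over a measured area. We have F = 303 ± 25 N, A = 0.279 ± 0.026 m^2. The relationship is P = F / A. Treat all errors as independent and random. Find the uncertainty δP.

Since P is a product/quotient, work with relative uncertainties:
  (1·δF/F)² = (1×0.0825)² = 0.00681;  (-1·δA/A)² = (-1×0.0932)² = 0.00868
δP/P = √(0.0155) = 0.124
P = 1090 Pa, so δP = 0.124 × 1090 = 135 Pa.

135 Pa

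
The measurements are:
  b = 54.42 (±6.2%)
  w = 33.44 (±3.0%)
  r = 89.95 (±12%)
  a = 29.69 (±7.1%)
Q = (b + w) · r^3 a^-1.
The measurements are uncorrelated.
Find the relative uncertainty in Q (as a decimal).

Let u = b + w = 87.86. δu = √(δb² + δw²) = √(11.4 + 1.01) = 3.52, so δu/u = 0.0401.
Q is then a monomial in u, r, a:
δQ/Q = √((δu/u)² + (3·δr/r)² + (-1·δa/a)²) = √(0.00161 + 0.130 + 0.00504) = 0.369

0.369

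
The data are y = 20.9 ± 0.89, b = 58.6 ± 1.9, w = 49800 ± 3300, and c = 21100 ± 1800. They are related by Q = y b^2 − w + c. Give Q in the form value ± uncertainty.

43100 ± 6720

Let p = y·b^2 = 71800. δp/p = √((1·δy/y)² + (2·δb/b)²) = √(0.00181 + 0.00421) = 0.0776, so δp = 5570.
Q = p − w + c: δQ = √(δp² + δw² + δc²) = √(3.1e+07 + 1.09e+07 + 3.24e+06) = 6720
Q = 43100.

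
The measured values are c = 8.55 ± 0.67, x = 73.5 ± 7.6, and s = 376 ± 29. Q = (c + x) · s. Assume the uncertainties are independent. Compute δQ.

Let u = c + x = 82.0. δu = √(δc² + δx²) = √(0.449 + 57.8) = 7.63, so δu/u = 0.0930.
Q is then a monomial in u, s:
δQ/Q = √((δu/u)² + (1·δs/s)²) = √(0.00865 + 0.00595) = 0.121
Q = 30900, so δQ = 0.121 × 30900 = 3730.

3730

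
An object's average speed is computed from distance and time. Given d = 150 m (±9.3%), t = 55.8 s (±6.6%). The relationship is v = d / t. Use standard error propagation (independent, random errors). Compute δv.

Relative error in a monomial: (δv/v)² = Σ (nᵢ · δxᵢ/xᵢ)².
  (1·δd/d)² = (1×0.0930)² = 0.00865;  (-1·δt/t)² = (-1×0.0660)² = 0.00436
δv/v = √(0.0130) = 0.114
v = 2.69 m/s, so δv = 0.114 × 2.69 = 0.307 m/s.

0.307 m/s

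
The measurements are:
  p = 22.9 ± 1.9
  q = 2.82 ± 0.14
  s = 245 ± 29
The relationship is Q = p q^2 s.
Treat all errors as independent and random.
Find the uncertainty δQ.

7820

For a monomial Q ∝ p, q^2, s, fractional errors add in quadrature:
  (1·δp/p)² = (1×0.0830)² = 0.00688;  (2·δq/q)² = (2×0.0496)² = 0.00986;  (1·δs/s)² = (1×0.118)² = 0.0140
δQ/Q = √(0.0308) = 0.175
Q = 44600, so δQ = 0.175 × 44600 = 7820.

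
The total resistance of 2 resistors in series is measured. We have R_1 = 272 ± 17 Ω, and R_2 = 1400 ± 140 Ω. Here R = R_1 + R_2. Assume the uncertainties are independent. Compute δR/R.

0.0843

Sums and differences: (δR)² = Σ (cᵢ δxᵢ)².
  (δR_1)² = 289;  (δR_2)² = 19600
δR = √(19900) = 141 Ω
R = 1670 Ω, so δR/R = 141/1670 = 0.0843.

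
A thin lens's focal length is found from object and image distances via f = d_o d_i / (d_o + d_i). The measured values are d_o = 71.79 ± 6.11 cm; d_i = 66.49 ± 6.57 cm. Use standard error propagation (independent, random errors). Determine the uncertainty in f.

∂f/∂d_o = (d_i/(d_o+d_i))² = 0.231;  ∂f/∂d_i = (d_o/(d_o+d_i))² = 0.270
δf = √((∂f/∂d_o · δd_o)² + (∂f/∂d_i · δd_i)²) = √(2.00 + 3.14) = 2.27 cm

2.27 cm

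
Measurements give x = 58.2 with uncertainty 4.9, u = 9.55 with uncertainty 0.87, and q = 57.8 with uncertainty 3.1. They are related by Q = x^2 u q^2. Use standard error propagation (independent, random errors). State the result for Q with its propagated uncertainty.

(1.08 ± 0.237) × 10^8

Q is a product of powers, so relative uncertainties combine in quadrature:
  (2·δx/x)² = (2×0.0842)² = 0.0284;  (1·δu/u)² = (1×0.0911)² = 0.00830;  (2·δq/q)² = (2×0.0536)² = 0.0115
δQ/Q = √(0.0482) = 0.219
Q = 1.08e+08, so δQ = 0.219 × 1.08e+08 = 2.37e+07.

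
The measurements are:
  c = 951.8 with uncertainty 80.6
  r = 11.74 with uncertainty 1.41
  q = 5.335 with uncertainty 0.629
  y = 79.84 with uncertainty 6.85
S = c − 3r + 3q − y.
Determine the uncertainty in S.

81.0

Absolute uncertainties add in quadrature for a linear combination:
  (δc)² = 6500;  (3·δr)² = 17.9;  (3·δq)² = 3.56;  (δy)² = 46.9
δS = √(6560) = 81.0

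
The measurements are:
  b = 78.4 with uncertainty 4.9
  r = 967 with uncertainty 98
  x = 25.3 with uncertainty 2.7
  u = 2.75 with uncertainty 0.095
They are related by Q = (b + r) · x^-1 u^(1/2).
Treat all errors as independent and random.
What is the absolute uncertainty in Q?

Let w = b + r = 1050. δw = √(δb² + δr²) = √(24.0 + 9600) = 98.1, so δw/w = 0.0939.
Q is then a monomial in w, x, u:
δQ/Q = √((δw/w)² + (-1·δx/x)² + (½·δu/u)²) = √(0.00881 + 0.0114 + 0.000298) = 0.143
Q = 68.5, so δQ = 0.143 × 68.5 = 9.81.

9.81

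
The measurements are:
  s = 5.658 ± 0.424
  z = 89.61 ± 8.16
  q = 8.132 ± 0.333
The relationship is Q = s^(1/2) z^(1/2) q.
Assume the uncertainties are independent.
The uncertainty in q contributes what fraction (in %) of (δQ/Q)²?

32.5%

(δQ/Q)² = (½·δs/s)² + (½·δz/z)² + (1·δq/q)²
  s term: (0.5×0.0749)² = 0.00140
  z term: (0.5×0.0911)² = 0.00207
  q term: (1×0.0409)² = 0.00168
Total = 0.00515. Share from q = 0.00168/0.00515 = 0.325.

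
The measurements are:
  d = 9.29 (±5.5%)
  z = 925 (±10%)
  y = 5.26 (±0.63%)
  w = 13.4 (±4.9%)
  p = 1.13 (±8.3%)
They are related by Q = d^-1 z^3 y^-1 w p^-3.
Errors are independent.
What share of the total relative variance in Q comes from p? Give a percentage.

39.4%

(δQ/Q)² = (-1·δd/d)² + (3·δz/z)² + (-1·δy/y)² + (1·δw/w)² + (-3·δp/p)²
  d term: (-1×0.0550)² = 0.00302
  z term: (3×0.100)² = 0.0900
  y term: (-1×0.00630)² = 3.97e-05
  w term: (1×0.0490)² = 0.00240
  p term: (-3×0.0830)² = 0.0620
Total = 0.157. Share from p = 0.0620/0.157 = 0.394.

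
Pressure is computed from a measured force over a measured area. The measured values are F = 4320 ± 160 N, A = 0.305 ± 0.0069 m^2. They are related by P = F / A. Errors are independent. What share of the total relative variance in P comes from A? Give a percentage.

27.2%

(δP/P)² = (1·δF/F)² + (-1·δA/A)²
  F term: (1×0.0370)² = 0.00137
  A term: (-1×0.0226)² = 0.000512
Total = 0.00188. Share from A = 0.000512/0.00188 = 0.272.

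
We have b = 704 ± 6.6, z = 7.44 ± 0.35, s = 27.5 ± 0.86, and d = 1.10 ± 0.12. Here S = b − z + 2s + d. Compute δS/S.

S is a linear combination, so absolute uncertainties add in quadrature:
  (δb)² = 43.6;  (δz)² = 0.122;  (2·δs)² = 2.96;  (δd)² = 0.0144
δS = √(46.7) = 6.83
S = 753, so δS/S = 6.83/753 = 0.00908.

0.00908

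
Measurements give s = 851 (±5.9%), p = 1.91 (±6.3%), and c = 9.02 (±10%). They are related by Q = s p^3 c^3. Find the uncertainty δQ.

Q is a product of powers, so relative uncertainties combine in quadrature:
  (1·δs/s)² = (1×0.0590)² = 0.00348;  (3·δp/p)² = (3×0.0630)² = 0.0357;  (3·δc/c)² = (3×0.100)² = 0.0900
δQ/Q = √(0.129) = 0.359
Q = 4.35e+06, so δQ = 0.359 × 4.35e+06 = 1.56e+06.

1.56e+06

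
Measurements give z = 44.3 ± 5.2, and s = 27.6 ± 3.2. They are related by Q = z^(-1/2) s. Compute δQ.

Products/powers → add relative errors in quadrature, weighted by exponent:
  (−½·δz/z)² = (-0.5×0.117)² = 0.00344;  (1·δs/s)² = (1×0.116)² = 0.0134
δQ/Q = √(0.0169) = 0.130
Q = 4.15, so δQ = 0.130 × 4.15 = 0.539.

0.539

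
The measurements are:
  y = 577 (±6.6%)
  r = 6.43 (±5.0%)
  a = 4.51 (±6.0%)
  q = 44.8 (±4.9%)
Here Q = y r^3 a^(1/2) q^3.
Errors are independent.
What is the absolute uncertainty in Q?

6.51e+09

Products/powers → add relative errors in quadrature, weighted by exponent:
  (1·δy/y)² = (1×0.0660)² = 0.00436;  (3·δr/r)² = (3×0.0500)² = 0.0225;  (½·δa/a)² = (0.5×0.0600)² = 0.000900;  (3·δq/q)² = (3×0.0490)² = 0.0216
δQ/Q = √(0.0494) = 0.222
Q = 2.93e+10, so δQ = 0.222 × 2.93e+10 = 6.51e+09.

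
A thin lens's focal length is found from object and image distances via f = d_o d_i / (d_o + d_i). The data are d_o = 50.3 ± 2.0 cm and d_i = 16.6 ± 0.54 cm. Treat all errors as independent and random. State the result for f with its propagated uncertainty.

12.5 ± 0.329 cm

∂f/∂d_o = (d_i/(d_o+d_i))² = 0.0616;  ∂f/∂d_i = (d_o/(d_o+d_i))² = 0.565
δf = √((∂f/∂d_o · δd_o)² + (∂f/∂d_i · δd_i)²) = √(0.0152 + 0.0932) = 0.329 cm
f = 12.5 cm.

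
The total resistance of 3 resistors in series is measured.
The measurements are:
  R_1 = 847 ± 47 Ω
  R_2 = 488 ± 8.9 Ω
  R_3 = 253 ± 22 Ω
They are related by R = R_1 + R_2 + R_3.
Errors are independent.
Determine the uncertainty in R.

Each term contributes (cᵢ δxᵢ)² to (δR)²:
  (δR_1)² = 2210;  (δR_2)² = 79.2;  (δR_3)² = 484
δR = √(2770) = 52.7 Ω

52.7 Ω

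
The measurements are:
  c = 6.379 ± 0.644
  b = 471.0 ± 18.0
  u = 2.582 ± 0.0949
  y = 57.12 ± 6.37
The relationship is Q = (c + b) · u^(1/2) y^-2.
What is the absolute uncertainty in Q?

0.0534

Let w = c + b = 477.4. δw = √(δc² + δb²) = √(0.415 + 324) = 18.0, so δw/w = 0.0377.
Q is then a monomial in w, u, y:
δQ/Q = √((δw/w)² + (½·δu/u)² + (-2·δy/y)²) = √(0.00142 + 0.000338 + 0.0497) = 0.227
Q = 0.2351, so δQ = 0.227 × 0.2351 = 0.0534.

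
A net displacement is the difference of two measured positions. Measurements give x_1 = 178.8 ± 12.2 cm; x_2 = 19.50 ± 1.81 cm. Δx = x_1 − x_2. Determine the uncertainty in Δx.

Absolute uncertainties add in quadrature for a linear combination:
  (δx_1)² = 149;  (δx_2)² = 3.28
δΔx = √(152) = 12.3 cm

12.3 cm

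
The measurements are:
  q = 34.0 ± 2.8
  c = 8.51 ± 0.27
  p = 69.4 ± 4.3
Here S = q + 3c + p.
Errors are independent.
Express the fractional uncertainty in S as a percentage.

4.03%

Each term contributes (cᵢ δxᵢ)² to (δS)²:
  (δq)² = 7.84;  (3·δc)² = 0.656;  (δp)² = 18.5
δS = √(27.0) = 5.19
S = 129, so δS/S = 5.19/129 = 0.0403.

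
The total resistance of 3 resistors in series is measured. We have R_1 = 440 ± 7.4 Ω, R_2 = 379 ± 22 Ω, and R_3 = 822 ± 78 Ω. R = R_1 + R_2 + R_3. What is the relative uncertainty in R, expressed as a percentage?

4.96%

For a sum/difference, combine absolute errors in quadrature:
  (δR_1)² = 54.8;  (δR_2)² = 484;  (δR_3)² = 6080
δR = √(6620) = 81.4 Ω
R = 1640 Ω, so δR/R = 81.4/1640 = 0.0496.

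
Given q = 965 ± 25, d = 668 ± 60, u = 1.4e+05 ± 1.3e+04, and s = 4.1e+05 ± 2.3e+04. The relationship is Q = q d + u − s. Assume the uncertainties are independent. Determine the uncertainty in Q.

Let p = q·d = 6.45e+05. δp/p = √((1·δq/q)² + (1·δd/d)²) = √(0.000671 + 0.00807) = 0.0935, so δp = 60300.
Q = p + u − s: δQ = √(δp² + δu² + δs²) = √(3.63e+09 + 1.69e+08 + 5.29e+08) = 65800

65800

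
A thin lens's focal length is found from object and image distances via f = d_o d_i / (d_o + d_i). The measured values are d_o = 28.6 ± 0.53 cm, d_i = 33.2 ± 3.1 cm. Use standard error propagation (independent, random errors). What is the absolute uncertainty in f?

0.681 cm

∂f/∂d_o = (d_i/(d_o+d_i))² = 0.289;  ∂f/∂d_i = (d_o/(d_o+d_i))² = 0.214
δf = √((∂f/∂d_o · δd_o)² + (∂f/∂d_i · δd_i)²) = √(0.0234 + 0.441) = 0.681 cm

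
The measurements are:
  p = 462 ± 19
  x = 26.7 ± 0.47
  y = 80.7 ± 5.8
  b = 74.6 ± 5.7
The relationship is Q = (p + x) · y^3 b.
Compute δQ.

Let u = p + x = 489. δu = √(δp² + δx²) = √(361 + 0.221) = 19.0, so δu/u = 0.0389.
Q is then a monomial in u, y, b:
δQ/Q = √((δu/u)² + (3·δy/y)² + (1·δb/b)²) = √(0.00151 + 0.0465 + 0.00584) = 0.232
Q = 1.92e+10, so δQ = 0.232 × 1.92e+10 = 4.45e+09.

4.45e+09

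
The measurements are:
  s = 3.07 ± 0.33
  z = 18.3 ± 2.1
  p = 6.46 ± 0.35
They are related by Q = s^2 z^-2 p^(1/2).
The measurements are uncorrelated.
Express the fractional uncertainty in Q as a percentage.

31.6%

Relative error in a monomial: (δQ/Q)² = Σ (nᵢ · δxᵢ/xᵢ)².
  (2·δs/s)² = (2×0.107)² = 0.0462;  (-2·δz/z)² = (-2×0.115)² = 0.0527;  (½·δp/p)² = (0.5×0.0542)² = 0.000734
δQ/Q = √(0.0996) = 0.316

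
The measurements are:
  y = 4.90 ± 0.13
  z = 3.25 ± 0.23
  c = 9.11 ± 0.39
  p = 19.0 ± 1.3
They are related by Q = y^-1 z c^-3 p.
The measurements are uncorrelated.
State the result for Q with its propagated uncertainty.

0.0167 ± 0.00273

Q is a product of powers, so relative uncertainties combine in quadrature:
  (-1·δy/y)² = (-1×0.0265)² = 0.000704;  (1·δz/z)² = (1×0.0708)² = 0.00501;  (-3·δc/c)² = (-3×0.0428)² = 0.0165;  (1·δp/p)² = (1×0.0684)² = 0.00468
δQ/Q = √(0.0269) = 0.164
Q = 0.0167, so δQ = 0.164 × 0.0167 = 0.00273.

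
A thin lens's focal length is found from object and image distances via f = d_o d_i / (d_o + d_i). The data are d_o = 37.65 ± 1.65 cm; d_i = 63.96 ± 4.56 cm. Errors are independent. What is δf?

∂f/∂d_o = (d_i/(d_o+d_i))² = 0.396;  ∂f/∂d_i = (d_o/(d_o+d_i))² = 0.137
δf = √((∂f/∂d_o · δd_o)² + (∂f/∂d_i · δd_i)²) = √(0.427 + 0.392) = 0.905 cm

0.905 cm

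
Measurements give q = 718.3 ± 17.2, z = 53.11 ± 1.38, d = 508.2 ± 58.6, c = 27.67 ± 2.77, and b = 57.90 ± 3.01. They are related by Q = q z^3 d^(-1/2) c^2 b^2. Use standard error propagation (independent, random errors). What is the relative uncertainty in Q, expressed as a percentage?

24.7%

Relative error in a monomial: (δQ/Q)² = Σ (nᵢ · δxᵢ/xᵢ)².
  (1·δq/q)² = (1×0.0239)² = 0.000573;  (3·δz/z)² = (3×0.0260)² = 0.00608;  (−½·δd/d)² = (-0.5×0.115)² = 0.00332;  (2·δc/c)² = (2×0.100)² = 0.0401;  (2·δb/b)² = (2×0.0520)² = 0.0108
δQ/Q = √(0.0609) = 0.247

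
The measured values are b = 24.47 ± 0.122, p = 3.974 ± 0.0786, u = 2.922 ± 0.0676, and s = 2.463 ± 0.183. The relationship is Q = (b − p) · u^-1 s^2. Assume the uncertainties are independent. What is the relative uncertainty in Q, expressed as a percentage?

Let w = b − p = 20.50. δw = √(δb² + δp²) = √(0.0149 + 0.00618) = 0.145, so δw/w = 0.00708.
Q is then a monomial in w, u, s:
δQ/Q = √((δw/w)² + (-1·δu/u)² + (2·δs/s)²) = √(5.01e-05 + 0.000535 + 0.0221) = 0.151

15.1%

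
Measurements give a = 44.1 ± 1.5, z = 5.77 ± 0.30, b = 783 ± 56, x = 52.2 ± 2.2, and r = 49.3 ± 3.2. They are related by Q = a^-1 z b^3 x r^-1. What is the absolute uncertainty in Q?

1.57e+07

Relative error in a monomial: (δQ/Q)² = Σ (nᵢ · δxᵢ/xᵢ)².
  (-1·δa/a)² = (-1×0.0340)² = 0.00116;  (1·δz/z)² = (1×0.0520)² = 0.00270;  (3·δb/b)² = (3×0.0715)² = 0.0460;  (1·δx/x)² = (1×0.0421)² = 0.00178;  (-1·δr/r)² = (-1×0.0649)² = 0.00421
δQ/Q = √(0.0559) = 0.236
Q = 6.65e+07, so δQ = 0.236 × 6.65e+07 = 1.57e+07.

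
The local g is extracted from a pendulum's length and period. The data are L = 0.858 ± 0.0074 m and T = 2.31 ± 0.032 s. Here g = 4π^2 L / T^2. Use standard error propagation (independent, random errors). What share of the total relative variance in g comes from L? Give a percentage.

8.83%

(δg/g)² = (1·δL/L)² + (-2·δT/T)²
  L term: (1×0.00862)² = 7.44e-05
  T term: (-2×0.0139)² = 0.000768
Total = 0.000842. Share from L = 7.44e-05/0.000842 = 0.0883.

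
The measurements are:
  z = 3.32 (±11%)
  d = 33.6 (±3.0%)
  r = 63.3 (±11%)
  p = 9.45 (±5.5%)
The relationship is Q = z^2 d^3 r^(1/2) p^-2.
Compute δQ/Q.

Q is a product of powers, so relative uncertainties combine in quadrature:
  (2·δz/z)² = (2×0.110)² = 0.0484;  (3·δd/d)² = (3×0.0300)² = 0.00810;  (½·δr/r)² = (0.5×0.110)² = 0.00302;  (-2·δp/p)² = (-2×0.0550)² = 0.0121
δQ/Q = √(0.0716) = 0.268

0.268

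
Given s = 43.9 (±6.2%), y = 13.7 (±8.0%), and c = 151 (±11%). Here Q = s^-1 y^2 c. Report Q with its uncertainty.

Relative error in a monomial: (δQ/Q)² = Σ (nᵢ · δxᵢ/xᵢ)².
  (-1·δs/s)² = (-1×0.0620)² = 0.00384;  (2·δy/y)² = (2×0.0800)² = 0.0256;  (1·δc/c)² = (1×0.110)² = 0.0121
δQ/Q = √(0.0415) = 0.204
Q = 646, so δQ = 0.204 × 646 = 132.

646 ± 132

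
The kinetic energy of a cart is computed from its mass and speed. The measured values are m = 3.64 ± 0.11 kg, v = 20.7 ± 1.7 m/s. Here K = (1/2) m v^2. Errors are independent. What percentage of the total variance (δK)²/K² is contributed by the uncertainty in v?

(δK/K)² = (1·δm/m)² + (2·δv/v)²
  m term: (1×0.0302)² = 0.000913
  v term: (2×0.0821)² = 0.0270
Total = 0.0279. Share from v = 0.0270/0.0279 = 0.967.

96.7%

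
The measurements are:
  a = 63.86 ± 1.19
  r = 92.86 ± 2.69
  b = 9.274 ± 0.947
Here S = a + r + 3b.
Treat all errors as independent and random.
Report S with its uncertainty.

Sums and differences: (δS)² = Σ (cᵢ δxᵢ)².
  (δa)² = 1.42;  (δr)² = 7.24;  (3·δb)² = 8.07
δS = √(16.7) = 4.09
S = 184.5.

184.5 ± 4.09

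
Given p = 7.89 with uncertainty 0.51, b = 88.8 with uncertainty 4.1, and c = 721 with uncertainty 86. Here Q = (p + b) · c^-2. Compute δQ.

Let u = p + b = 96.7. δu = √(δp² + δb²) = √(0.260 + 16.8) = 4.13, so δu/u = 0.0427.
Q is then a monomial in u, c:
δQ/Q = √((δu/u)² + (-2·δc/c)²) = √(0.00183 + 0.0569) = 0.242
Q = 0.000186, so δQ = 0.242 × 0.000186 = 4.51e-05.

4.51e-05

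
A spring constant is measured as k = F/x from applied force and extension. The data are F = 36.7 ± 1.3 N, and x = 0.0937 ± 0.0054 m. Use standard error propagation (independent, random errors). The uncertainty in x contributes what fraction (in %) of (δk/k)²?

72.6%

(δk/k)² = (1·δF/F)² + (-1·δx/x)²
  F term: (1×0.0354)² = 0.00125
  x term: (-1×0.0576)² = 0.00332
Total = 0.00458. Share from x = 0.00332/0.00458 = 0.726.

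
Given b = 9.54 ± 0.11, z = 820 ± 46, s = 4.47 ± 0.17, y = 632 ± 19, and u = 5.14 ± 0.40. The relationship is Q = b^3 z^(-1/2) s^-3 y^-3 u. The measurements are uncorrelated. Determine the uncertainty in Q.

Q is a product of powers, so relative uncertainties combine in quadrature:
  (3·δb/b)² = (3×0.0115)² = 0.00120;  (−½·δz/z)² = (-0.5×0.0561)² = 0.000787;  (-3·δs/s)² = (-3×0.0380)² = 0.0130;  (-3·δy/y)² = (-3×0.0301)² = 0.00813;  (1·δu/u)² = (1×0.0778)² = 0.00606
δQ/Q = √(0.0292) = 0.171
Q = 6.91e-09, so δQ = 0.171 × 6.91e-09 = 1.18e-09.

1.18e-09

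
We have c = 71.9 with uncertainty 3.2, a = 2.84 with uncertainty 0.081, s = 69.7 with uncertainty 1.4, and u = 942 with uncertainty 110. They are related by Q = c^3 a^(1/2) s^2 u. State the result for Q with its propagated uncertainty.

(2.87 ± 0.523) × 10^12

Products/powers → add relative errors in quadrature, weighted by exponent:
  (3·δc/c)² = (3×0.0445)² = 0.0178;  (½·δa/a)² = (0.5×0.0285)² = 0.000203;  (2·δs/s)² = (2×0.0201)² = 0.00161;  (1·δu/u)² = (1×0.117)² = 0.0136
δQ/Q = √(0.0333) = 0.182
Q = 2.87e+12, so δQ = 0.182 × 2.87e+12 = 5.23e+11.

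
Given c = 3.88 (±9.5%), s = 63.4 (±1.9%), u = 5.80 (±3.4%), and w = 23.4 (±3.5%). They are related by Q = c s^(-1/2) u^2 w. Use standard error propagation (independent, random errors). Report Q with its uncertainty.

384 ± 46.9

Q is a product of powers, so relative uncertainties combine in quadrature:
  (1·δc/c)² = (1×0.0950)² = 0.00903;  (−½·δs/s)² = (-0.5×0.0190)² = 9.02e-05;  (2·δu/u)² = (2×0.0340)² = 0.00462;  (1·δw/w)² = (1×0.0350)² = 0.00123
δQ/Q = √(0.0150) = 0.122
Q = 384, so δQ = 0.122 × 384 = 46.9.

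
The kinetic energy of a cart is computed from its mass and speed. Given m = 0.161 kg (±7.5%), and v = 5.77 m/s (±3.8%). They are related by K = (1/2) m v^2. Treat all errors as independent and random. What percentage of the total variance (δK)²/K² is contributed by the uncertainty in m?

(δK/K)² = (1·δm/m)² + (2·δv/v)²
  m term: (1×0.0750)² = 0.00562
  v term: (2×0.0380)² = 0.00578
Total = 0.0114. Share from m = 0.00562/0.0114 = 0.493.

49.3%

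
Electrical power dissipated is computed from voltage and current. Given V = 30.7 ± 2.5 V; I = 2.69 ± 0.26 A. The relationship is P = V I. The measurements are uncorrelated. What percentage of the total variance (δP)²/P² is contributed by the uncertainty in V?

41.5%

(δP/P)² = (1·δV/V)² + (1·δI/I)²
  V term: (1×0.0814)² = 0.00663
  I term: (1×0.0967)² = 0.00934
Total = 0.0160. Share from V = 0.00663/0.0160 = 0.415.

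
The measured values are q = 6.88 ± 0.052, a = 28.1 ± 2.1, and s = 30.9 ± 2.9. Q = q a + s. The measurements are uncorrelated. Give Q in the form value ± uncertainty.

224 ± 14.8

Let p = q·a = 193. δp/p = √((1·δq/q)² + (1·δa/a)²) = √(5.71e-05 + 0.00559) = 0.0751, so δp = 14.5.
Q = p + s: δQ = √(δp² + δs²) = √(211 + 8.41) = 14.8
Q = 224.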